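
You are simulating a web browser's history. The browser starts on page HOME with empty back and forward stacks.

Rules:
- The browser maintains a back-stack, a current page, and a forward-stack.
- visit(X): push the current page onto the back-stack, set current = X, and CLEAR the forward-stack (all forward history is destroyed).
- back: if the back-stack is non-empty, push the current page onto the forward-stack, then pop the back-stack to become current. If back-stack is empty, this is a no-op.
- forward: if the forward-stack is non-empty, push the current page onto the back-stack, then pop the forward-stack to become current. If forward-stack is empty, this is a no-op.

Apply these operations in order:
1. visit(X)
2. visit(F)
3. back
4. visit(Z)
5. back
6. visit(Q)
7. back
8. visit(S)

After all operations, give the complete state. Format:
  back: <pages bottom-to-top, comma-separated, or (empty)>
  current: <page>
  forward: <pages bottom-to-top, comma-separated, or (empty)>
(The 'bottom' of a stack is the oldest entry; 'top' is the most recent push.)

Answer: back: HOME,X
current: S
forward: (empty)

Derivation:
After 1 (visit(X)): cur=X back=1 fwd=0
After 2 (visit(F)): cur=F back=2 fwd=0
After 3 (back): cur=X back=1 fwd=1
After 4 (visit(Z)): cur=Z back=2 fwd=0
After 5 (back): cur=X back=1 fwd=1
After 6 (visit(Q)): cur=Q back=2 fwd=0
After 7 (back): cur=X back=1 fwd=1
After 8 (visit(S)): cur=S back=2 fwd=0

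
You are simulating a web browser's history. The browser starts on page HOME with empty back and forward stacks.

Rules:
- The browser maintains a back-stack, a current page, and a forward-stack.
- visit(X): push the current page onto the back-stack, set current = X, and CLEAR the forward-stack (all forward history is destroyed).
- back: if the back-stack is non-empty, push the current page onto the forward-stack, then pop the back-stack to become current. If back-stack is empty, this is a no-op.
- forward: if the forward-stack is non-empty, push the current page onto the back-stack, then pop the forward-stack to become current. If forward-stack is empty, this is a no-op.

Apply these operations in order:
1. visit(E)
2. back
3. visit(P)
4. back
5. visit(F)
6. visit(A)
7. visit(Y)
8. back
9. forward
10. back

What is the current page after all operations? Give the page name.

After 1 (visit(E)): cur=E back=1 fwd=0
After 2 (back): cur=HOME back=0 fwd=1
After 3 (visit(P)): cur=P back=1 fwd=0
After 4 (back): cur=HOME back=0 fwd=1
After 5 (visit(F)): cur=F back=1 fwd=0
After 6 (visit(A)): cur=A back=2 fwd=0
After 7 (visit(Y)): cur=Y back=3 fwd=0
After 8 (back): cur=A back=2 fwd=1
After 9 (forward): cur=Y back=3 fwd=0
After 10 (back): cur=A back=2 fwd=1

Answer: A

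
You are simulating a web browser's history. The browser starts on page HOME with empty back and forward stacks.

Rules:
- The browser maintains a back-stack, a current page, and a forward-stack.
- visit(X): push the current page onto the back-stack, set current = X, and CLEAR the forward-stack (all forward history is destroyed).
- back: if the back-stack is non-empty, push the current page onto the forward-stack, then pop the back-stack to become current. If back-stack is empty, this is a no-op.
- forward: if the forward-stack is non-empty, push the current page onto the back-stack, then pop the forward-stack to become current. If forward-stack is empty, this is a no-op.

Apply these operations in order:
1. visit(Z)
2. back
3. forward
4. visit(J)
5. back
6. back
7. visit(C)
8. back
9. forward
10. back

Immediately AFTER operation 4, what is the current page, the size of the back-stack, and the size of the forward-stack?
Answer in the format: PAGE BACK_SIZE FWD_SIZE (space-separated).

After 1 (visit(Z)): cur=Z back=1 fwd=0
After 2 (back): cur=HOME back=0 fwd=1
After 3 (forward): cur=Z back=1 fwd=0
After 4 (visit(J)): cur=J back=2 fwd=0

J 2 0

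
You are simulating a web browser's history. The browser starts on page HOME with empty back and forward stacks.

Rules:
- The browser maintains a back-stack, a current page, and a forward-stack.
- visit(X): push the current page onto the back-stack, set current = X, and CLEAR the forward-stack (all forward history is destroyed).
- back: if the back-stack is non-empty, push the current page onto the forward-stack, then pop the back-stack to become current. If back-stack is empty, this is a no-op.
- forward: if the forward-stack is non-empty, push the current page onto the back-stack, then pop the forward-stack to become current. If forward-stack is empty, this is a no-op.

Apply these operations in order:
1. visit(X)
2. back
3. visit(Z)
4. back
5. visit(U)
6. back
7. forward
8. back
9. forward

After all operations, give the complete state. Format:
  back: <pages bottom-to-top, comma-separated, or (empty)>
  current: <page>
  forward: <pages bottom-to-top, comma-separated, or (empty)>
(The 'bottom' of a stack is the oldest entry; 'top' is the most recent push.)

Answer: back: HOME
current: U
forward: (empty)

Derivation:
After 1 (visit(X)): cur=X back=1 fwd=0
After 2 (back): cur=HOME back=0 fwd=1
After 3 (visit(Z)): cur=Z back=1 fwd=0
After 4 (back): cur=HOME back=0 fwd=1
After 5 (visit(U)): cur=U back=1 fwd=0
After 6 (back): cur=HOME back=0 fwd=1
After 7 (forward): cur=U back=1 fwd=0
After 8 (back): cur=HOME back=0 fwd=1
After 9 (forward): cur=U back=1 fwd=0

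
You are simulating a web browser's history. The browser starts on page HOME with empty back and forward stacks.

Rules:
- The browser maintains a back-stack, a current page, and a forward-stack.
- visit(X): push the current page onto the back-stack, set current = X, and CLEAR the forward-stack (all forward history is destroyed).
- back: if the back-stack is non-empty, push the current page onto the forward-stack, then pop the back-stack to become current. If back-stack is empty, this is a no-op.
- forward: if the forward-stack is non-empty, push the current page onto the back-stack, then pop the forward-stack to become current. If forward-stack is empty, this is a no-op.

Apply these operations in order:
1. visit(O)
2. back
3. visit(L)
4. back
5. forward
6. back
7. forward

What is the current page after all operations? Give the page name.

After 1 (visit(O)): cur=O back=1 fwd=0
After 2 (back): cur=HOME back=0 fwd=1
After 3 (visit(L)): cur=L back=1 fwd=0
After 4 (back): cur=HOME back=0 fwd=1
After 5 (forward): cur=L back=1 fwd=0
After 6 (back): cur=HOME back=0 fwd=1
After 7 (forward): cur=L back=1 fwd=0

Answer: L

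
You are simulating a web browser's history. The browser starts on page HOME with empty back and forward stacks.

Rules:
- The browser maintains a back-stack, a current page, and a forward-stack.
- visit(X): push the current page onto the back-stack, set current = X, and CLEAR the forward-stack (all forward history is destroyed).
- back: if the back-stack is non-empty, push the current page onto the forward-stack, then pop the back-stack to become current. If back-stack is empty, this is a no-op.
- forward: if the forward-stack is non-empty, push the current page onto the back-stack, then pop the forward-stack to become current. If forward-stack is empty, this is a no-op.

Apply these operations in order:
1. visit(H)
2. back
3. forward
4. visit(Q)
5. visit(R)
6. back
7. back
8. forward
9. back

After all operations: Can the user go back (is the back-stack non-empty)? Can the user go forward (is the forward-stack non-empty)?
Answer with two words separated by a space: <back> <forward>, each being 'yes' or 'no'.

Answer: yes yes

Derivation:
After 1 (visit(H)): cur=H back=1 fwd=0
After 2 (back): cur=HOME back=0 fwd=1
After 3 (forward): cur=H back=1 fwd=0
After 4 (visit(Q)): cur=Q back=2 fwd=0
After 5 (visit(R)): cur=R back=3 fwd=0
After 6 (back): cur=Q back=2 fwd=1
After 7 (back): cur=H back=1 fwd=2
After 8 (forward): cur=Q back=2 fwd=1
After 9 (back): cur=H back=1 fwd=2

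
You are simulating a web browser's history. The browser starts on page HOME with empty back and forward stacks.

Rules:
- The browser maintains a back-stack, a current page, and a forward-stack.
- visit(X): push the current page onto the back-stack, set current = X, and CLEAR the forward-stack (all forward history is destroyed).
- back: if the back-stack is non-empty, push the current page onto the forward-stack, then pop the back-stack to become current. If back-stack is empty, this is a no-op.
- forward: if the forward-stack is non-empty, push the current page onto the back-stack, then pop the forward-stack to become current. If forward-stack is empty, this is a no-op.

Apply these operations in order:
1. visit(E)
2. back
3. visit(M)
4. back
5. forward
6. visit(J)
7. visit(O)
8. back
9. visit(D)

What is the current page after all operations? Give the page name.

After 1 (visit(E)): cur=E back=1 fwd=0
After 2 (back): cur=HOME back=0 fwd=1
After 3 (visit(M)): cur=M back=1 fwd=0
After 4 (back): cur=HOME back=0 fwd=1
After 5 (forward): cur=M back=1 fwd=0
After 6 (visit(J)): cur=J back=2 fwd=0
After 7 (visit(O)): cur=O back=3 fwd=0
After 8 (back): cur=J back=2 fwd=1
After 9 (visit(D)): cur=D back=3 fwd=0

Answer: D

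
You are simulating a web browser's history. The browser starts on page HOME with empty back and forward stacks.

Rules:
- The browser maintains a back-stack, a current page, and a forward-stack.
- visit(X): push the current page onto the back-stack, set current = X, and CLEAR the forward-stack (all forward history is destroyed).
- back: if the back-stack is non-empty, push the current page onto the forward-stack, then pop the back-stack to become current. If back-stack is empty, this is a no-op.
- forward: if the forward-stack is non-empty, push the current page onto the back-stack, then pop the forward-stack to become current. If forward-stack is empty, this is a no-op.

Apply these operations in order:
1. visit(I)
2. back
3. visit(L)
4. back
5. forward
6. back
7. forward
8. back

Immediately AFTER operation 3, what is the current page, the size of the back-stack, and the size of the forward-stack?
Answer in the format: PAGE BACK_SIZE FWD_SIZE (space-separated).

After 1 (visit(I)): cur=I back=1 fwd=0
After 2 (back): cur=HOME back=0 fwd=1
After 3 (visit(L)): cur=L back=1 fwd=0

L 1 0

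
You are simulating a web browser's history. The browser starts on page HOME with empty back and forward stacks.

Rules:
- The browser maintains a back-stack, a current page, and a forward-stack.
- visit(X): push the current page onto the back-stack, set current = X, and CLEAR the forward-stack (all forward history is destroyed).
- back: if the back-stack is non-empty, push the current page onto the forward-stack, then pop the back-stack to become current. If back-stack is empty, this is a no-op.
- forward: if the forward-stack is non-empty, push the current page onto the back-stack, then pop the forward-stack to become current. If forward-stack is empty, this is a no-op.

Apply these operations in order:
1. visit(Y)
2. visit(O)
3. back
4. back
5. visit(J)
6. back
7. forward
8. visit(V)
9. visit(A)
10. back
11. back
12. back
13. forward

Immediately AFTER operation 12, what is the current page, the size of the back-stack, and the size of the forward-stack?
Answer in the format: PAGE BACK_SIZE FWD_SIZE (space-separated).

After 1 (visit(Y)): cur=Y back=1 fwd=0
After 2 (visit(O)): cur=O back=2 fwd=0
After 3 (back): cur=Y back=1 fwd=1
After 4 (back): cur=HOME back=0 fwd=2
After 5 (visit(J)): cur=J back=1 fwd=0
After 6 (back): cur=HOME back=0 fwd=1
After 7 (forward): cur=J back=1 fwd=0
After 8 (visit(V)): cur=V back=2 fwd=0
After 9 (visit(A)): cur=A back=3 fwd=0
After 10 (back): cur=V back=2 fwd=1
After 11 (back): cur=J back=1 fwd=2
After 12 (back): cur=HOME back=0 fwd=3

HOME 0 3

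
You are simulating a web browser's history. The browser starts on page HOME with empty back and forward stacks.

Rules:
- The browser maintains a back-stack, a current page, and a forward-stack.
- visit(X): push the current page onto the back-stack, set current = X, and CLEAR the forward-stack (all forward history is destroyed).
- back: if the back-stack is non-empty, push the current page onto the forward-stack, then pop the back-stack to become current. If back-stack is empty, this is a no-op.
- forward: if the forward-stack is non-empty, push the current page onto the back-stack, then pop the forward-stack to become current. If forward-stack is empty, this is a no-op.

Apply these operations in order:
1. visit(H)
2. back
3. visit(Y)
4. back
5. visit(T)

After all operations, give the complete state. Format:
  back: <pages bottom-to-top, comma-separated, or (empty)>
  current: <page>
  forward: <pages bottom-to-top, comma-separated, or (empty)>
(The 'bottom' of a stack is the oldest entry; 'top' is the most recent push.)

Answer: back: HOME
current: T
forward: (empty)

Derivation:
After 1 (visit(H)): cur=H back=1 fwd=0
After 2 (back): cur=HOME back=0 fwd=1
After 3 (visit(Y)): cur=Y back=1 fwd=0
After 4 (back): cur=HOME back=0 fwd=1
After 5 (visit(T)): cur=T back=1 fwd=0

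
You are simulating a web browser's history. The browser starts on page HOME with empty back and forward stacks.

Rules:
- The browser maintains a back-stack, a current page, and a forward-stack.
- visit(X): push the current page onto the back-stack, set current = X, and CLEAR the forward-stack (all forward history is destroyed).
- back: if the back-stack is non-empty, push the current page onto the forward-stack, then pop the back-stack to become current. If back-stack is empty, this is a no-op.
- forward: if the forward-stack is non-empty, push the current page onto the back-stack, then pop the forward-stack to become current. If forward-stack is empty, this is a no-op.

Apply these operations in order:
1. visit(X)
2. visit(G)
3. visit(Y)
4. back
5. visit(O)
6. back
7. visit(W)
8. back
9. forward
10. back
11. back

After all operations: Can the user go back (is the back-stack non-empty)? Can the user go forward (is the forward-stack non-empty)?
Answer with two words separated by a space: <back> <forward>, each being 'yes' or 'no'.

Answer: yes yes

Derivation:
After 1 (visit(X)): cur=X back=1 fwd=0
After 2 (visit(G)): cur=G back=2 fwd=0
After 3 (visit(Y)): cur=Y back=3 fwd=0
After 4 (back): cur=G back=2 fwd=1
After 5 (visit(O)): cur=O back=3 fwd=0
After 6 (back): cur=G back=2 fwd=1
After 7 (visit(W)): cur=W back=3 fwd=0
After 8 (back): cur=G back=2 fwd=1
After 9 (forward): cur=W back=3 fwd=0
After 10 (back): cur=G back=2 fwd=1
After 11 (back): cur=X back=1 fwd=2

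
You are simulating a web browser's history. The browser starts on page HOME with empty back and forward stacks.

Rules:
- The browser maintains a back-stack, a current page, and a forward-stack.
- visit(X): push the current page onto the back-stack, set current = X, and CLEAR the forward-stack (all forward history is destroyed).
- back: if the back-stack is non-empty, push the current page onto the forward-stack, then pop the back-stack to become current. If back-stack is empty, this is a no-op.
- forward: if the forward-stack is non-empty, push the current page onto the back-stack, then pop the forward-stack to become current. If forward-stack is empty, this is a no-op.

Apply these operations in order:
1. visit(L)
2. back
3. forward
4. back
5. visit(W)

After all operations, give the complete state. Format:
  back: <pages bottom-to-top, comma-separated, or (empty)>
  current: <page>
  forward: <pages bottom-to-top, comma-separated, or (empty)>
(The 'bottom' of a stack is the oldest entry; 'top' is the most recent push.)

Answer: back: HOME
current: W
forward: (empty)

Derivation:
After 1 (visit(L)): cur=L back=1 fwd=0
After 2 (back): cur=HOME back=0 fwd=1
After 3 (forward): cur=L back=1 fwd=0
After 4 (back): cur=HOME back=0 fwd=1
After 5 (visit(W)): cur=W back=1 fwd=0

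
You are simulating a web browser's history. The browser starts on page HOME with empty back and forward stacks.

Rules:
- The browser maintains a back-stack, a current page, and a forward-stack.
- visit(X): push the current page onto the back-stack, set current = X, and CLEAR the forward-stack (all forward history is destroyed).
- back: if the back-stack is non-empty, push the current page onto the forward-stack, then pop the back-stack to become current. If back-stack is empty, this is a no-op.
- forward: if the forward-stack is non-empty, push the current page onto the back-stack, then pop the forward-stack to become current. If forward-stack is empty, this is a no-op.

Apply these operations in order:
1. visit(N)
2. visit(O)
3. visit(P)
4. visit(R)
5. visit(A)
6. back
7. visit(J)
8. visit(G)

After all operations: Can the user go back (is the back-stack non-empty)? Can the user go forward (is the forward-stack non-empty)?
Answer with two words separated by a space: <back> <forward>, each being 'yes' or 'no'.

Answer: yes no

Derivation:
After 1 (visit(N)): cur=N back=1 fwd=0
After 2 (visit(O)): cur=O back=2 fwd=0
After 3 (visit(P)): cur=P back=3 fwd=0
After 4 (visit(R)): cur=R back=4 fwd=0
After 5 (visit(A)): cur=A back=5 fwd=0
After 6 (back): cur=R back=4 fwd=1
After 7 (visit(J)): cur=J back=5 fwd=0
After 8 (visit(G)): cur=G back=6 fwd=0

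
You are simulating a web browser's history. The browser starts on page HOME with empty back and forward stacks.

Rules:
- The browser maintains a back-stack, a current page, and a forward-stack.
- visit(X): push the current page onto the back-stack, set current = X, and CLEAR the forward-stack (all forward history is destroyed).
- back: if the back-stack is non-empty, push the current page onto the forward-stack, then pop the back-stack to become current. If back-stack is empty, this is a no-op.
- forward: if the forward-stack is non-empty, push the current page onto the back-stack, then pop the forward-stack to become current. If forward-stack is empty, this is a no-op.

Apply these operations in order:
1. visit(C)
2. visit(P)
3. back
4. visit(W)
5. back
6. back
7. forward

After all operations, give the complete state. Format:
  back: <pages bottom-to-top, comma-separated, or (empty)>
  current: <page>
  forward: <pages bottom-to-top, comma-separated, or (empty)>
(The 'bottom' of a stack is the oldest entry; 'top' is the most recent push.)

After 1 (visit(C)): cur=C back=1 fwd=0
After 2 (visit(P)): cur=P back=2 fwd=0
After 3 (back): cur=C back=1 fwd=1
After 4 (visit(W)): cur=W back=2 fwd=0
After 5 (back): cur=C back=1 fwd=1
After 6 (back): cur=HOME back=0 fwd=2
After 7 (forward): cur=C back=1 fwd=1

Answer: back: HOME
current: C
forward: W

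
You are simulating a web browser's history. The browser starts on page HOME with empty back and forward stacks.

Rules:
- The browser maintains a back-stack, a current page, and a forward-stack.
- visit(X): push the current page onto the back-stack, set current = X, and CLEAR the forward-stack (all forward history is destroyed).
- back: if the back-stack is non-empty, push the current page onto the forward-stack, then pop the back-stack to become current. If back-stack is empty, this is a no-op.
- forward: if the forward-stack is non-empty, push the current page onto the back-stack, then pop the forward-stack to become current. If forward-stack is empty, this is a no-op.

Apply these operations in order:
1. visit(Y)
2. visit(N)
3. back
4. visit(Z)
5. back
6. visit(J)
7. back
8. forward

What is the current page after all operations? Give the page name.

Answer: J

Derivation:
After 1 (visit(Y)): cur=Y back=1 fwd=0
After 2 (visit(N)): cur=N back=2 fwd=0
After 3 (back): cur=Y back=1 fwd=1
After 4 (visit(Z)): cur=Z back=2 fwd=0
After 5 (back): cur=Y back=1 fwd=1
After 6 (visit(J)): cur=J back=2 fwd=0
After 7 (back): cur=Y back=1 fwd=1
After 8 (forward): cur=J back=2 fwd=0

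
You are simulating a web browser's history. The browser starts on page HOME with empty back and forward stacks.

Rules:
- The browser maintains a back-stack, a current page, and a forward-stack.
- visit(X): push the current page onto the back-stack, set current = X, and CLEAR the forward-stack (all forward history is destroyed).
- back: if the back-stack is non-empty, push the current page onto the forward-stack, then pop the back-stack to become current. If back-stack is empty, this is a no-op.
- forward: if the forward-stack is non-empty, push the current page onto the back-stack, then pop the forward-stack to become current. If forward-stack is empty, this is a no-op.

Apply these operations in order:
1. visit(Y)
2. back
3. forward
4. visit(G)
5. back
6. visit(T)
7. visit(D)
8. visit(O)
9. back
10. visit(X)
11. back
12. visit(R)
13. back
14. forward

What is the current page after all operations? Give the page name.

After 1 (visit(Y)): cur=Y back=1 fwd=0
After 2 (back): cur=HOME back=0 fwd=1
After 3 (forward): cur=Y back=1 fwd=0
After 4 (visit(G)): cur=G back=2 fwd=0
After 5 (back): cur=Y back=1 fwd=1
After 6 (visit(T)): cur=T back=2 fwd=0
After 7 (visit(D)): cur=D back=3 fwd=0
After 8 (visit(O)): cur=O back=4 fwd=0
After 9 (back): cur=D back=3 fwd=1
After 10 (visit(X)): cur=X back=4 fwd=0
After 11 (back): cur=D back=3 fwd=1
After 12 (visit(R)): cur=R back=4 fwd=0
After 13 (back): cur=D back=3 fwd=1
After 14 (forward): cur=R back=4 fwd=0

Answer: R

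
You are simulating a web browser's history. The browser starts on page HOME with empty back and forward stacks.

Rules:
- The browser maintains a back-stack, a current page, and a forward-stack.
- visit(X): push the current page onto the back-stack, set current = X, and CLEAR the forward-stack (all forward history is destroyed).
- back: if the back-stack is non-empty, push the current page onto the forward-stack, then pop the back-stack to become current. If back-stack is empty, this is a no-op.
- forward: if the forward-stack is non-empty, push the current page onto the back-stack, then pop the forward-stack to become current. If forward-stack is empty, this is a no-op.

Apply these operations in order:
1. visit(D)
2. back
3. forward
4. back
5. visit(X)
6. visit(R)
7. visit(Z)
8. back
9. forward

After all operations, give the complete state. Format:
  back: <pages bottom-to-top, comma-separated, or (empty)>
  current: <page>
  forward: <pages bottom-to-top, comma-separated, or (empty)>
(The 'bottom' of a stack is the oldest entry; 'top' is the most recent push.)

After 1 (visit(D)): cur=D back=1 fwd=0
After 2 (back): cur=HOME back=0 fwd=1
After 3 (forward): cur=D back=1 fwd=0
After 4 (back): cur=HOME back=0 fwd=1
After 5 (visit(X)): cur=X back=1 fwd=0
After 6 (visit(R)): cur=R back=2 fwd=0
After 7 (visit(Z)): cur=Z back=3 fwd=0
After 8 (back): cur=R back=2 fwd=1
After 9 (forward): cur=Z back=3 fwd=0

Answer: back: HOME,X,R
current: Z
forward: (empty)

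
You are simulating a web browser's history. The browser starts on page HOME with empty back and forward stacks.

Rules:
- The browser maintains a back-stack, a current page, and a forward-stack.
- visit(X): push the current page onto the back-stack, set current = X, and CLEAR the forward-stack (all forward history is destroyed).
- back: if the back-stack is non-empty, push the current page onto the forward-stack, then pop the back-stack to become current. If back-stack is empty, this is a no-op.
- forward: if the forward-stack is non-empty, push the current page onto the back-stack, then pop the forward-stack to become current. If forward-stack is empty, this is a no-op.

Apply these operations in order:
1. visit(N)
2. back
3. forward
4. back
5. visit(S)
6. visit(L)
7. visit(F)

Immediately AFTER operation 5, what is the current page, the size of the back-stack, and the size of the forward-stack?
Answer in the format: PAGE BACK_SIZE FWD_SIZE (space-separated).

After 1 (visit(N)): cur=N back=1 fwd=0
After 2 (back): cur=HOME back=0 fwd=1
After 3 (forward): cur=N back=1 fwd=0
After 4 (back): cur=HOME back=0 fwd=1
After 5 (visit(S)): cur=S back=1 fwd=0

S 1 0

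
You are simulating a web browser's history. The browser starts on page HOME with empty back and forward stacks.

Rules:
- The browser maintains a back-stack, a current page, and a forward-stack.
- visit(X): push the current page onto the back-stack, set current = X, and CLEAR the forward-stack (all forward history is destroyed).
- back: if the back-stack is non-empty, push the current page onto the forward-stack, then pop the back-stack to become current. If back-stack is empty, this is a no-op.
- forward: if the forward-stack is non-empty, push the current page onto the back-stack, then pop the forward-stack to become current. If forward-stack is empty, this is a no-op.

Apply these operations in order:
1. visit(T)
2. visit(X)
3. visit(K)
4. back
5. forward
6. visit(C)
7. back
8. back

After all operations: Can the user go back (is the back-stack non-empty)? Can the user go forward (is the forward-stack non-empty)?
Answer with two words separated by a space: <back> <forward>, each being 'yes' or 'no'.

After 1 (visit(T)): cur=T back=1 fwd=0
After 2 (visit(X)): cur=X back=2 fwd=0
After 3 (visit(K)): cur=K back=3 fwd=0
After 4 (back): cur=X back=2 fwd=1
After 5 (forward): cur=K back=3 fwd=0
After 6 (visit(C)): cur=C back=4 fwd=0
After 7 (back): cur=K back=3 fwd=1
After 8 (back): cur=X back=2 fwd=2

Answer: yes yes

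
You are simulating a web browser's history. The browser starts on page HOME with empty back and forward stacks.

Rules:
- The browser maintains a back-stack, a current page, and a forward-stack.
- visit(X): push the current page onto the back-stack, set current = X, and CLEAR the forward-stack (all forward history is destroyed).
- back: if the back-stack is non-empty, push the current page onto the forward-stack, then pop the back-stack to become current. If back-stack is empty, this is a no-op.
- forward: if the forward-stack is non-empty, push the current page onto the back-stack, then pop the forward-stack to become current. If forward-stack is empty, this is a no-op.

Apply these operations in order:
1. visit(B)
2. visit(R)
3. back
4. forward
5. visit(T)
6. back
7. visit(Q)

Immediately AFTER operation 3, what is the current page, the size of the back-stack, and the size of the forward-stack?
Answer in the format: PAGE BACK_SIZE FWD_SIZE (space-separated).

After 1 (visit(B)): cur=B back=1 fwd=0
After 2 (visit(R)): cur=R back=2 fwd=0
After 3 (back): cur=B back=1 fwd=1

B 1 1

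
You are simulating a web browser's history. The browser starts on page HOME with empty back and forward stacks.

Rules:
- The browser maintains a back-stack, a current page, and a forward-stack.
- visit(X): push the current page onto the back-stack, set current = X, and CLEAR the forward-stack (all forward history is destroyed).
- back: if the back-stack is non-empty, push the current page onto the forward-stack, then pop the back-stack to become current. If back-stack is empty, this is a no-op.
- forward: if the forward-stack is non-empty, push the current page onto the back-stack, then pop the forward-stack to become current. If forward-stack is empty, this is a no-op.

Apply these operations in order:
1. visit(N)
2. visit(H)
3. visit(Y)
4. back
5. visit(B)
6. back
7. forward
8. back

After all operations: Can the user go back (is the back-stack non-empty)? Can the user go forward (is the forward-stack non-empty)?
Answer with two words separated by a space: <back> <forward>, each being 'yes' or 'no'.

After 1 (visit(N)): cur=N back=1 fwd=0
After 2 (visit(H)): cur=H back=2 fwd=0
After 3 (visit(Y)): cur=Y back=3 fwd=0
After 4 (back): cur=H back=2 fwd=1
After 5 (visit(B)): cur=B back=3 fwd=0
After 6 (back): cur=H back=2 fwd=1
After 7 (forward): cur=B back=3 fwd=0
After 8 (back): cur=H back=2 fwd=1

Answer: yes yes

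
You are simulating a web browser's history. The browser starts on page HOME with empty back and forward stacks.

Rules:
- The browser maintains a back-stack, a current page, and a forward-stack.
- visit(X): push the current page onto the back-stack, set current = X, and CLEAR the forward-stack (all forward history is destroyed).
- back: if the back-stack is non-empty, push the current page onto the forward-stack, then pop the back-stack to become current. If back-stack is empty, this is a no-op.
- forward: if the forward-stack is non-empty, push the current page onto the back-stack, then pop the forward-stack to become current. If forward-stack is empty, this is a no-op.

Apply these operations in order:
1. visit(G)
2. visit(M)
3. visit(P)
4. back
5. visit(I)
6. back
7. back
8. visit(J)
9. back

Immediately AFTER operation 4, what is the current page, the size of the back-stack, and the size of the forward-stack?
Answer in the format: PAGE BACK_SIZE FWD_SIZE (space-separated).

After 1 (visit(G)): cur=G back=1 fwd=0
After 2 (visit(M)): cur=M back=2 fwd=0
After 3 (visit(P)): cur=P back=3 fwd=0
After 4 (back): cur=M back=2 fwd=1

M 2 1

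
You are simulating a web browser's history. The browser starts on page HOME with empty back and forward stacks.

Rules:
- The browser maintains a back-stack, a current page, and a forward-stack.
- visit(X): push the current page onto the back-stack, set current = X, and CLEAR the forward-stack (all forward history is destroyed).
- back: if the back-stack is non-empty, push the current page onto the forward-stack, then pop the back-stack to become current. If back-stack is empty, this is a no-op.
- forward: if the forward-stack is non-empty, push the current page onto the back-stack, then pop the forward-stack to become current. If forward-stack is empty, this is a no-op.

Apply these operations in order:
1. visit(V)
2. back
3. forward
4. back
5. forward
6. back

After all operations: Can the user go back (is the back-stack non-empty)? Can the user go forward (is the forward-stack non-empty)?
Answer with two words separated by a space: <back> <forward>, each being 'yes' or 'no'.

Answer: no yes

Derivation:
After 1 (visit(V)): cur=V back=1 fwd=0
After 2 (back): cur=HOME back=0 fwd=1
After 3 (forward): cur=V back=1 fwd=0
After 4 (back): cur=HOME back=0 fwd=1
After 5 (forward): cur=V back=1 fwd=0
After 6 (back): cur=HOME back=0 fwd=1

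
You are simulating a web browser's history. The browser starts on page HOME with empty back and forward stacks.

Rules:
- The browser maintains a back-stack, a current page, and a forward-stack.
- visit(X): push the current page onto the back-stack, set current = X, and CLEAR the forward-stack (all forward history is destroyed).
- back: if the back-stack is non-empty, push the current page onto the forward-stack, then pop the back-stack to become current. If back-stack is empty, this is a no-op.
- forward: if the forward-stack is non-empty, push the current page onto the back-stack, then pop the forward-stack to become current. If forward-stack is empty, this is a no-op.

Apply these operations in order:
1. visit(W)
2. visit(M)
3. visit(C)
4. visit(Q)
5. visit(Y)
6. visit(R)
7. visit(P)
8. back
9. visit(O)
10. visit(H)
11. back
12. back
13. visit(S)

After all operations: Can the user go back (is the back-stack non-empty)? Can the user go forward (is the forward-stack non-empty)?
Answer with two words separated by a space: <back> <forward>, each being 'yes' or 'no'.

Answer: yes no

Derivation:
After 1 (visit(W)): cur=W back=1 fwd=0
After 2 (visit(M)): cur=M back=2 fwd=0
After 3 (visit(C)): cur=C back=3 fwd=0
After 4 (visit(Q)): cur=Q back=4 fwd=0
After 5 (visit(Y)): cur=Y back=5 fwd=0
After 6 (visit(R)): cur=R back=6 fwd=0
After 7 (visit(P)): cur=P back=7 fwd=0
After 8 (back): cur=R back=6 fwd=1
After 9 (visit(O)): cur=O back=7 fwd=0
After 10 (visit(H)): cur=H back=8 fwd=0
After 11 (back): cur=O back=7 fwd=1
After 12 (back): cur=R back=6 fwd=2
After 13 (visit(S)): cur=S back=7 fwd=0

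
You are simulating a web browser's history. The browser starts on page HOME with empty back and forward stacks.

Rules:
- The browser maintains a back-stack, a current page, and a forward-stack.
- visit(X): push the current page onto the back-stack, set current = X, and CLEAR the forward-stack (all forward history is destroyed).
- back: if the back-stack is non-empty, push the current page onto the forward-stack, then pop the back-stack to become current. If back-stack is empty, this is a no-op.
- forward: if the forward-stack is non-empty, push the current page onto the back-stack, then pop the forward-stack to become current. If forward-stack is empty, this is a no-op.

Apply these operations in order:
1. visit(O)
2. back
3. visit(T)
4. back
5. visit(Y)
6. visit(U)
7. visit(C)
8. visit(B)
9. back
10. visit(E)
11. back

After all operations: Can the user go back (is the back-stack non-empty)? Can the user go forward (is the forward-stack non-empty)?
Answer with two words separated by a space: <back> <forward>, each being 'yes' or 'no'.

After 1 (visit(O)): cur=O back=1 fwd=0
After 2 (back): cur=HOME back=0 fwd=1
After 3 (visit(T)): cur=T back=1 fwd=0
After 4 (back): cur=HOME back=0 fwd=1
After 5 (visit(Y)): cur=Y back=1 fwd=0
After 6 (visit(U)): cur=U back=2 fwd=0
After 7 (visit(C)): cur=C back=3 fwd=0
After 8 (visit(B)): cur=B back=4 fwd=0
After 9 (back): cur=C back=3 fwd=1
After 10 (visit(E)): cur=E back=4 fwd=0
After 11 (back): cur=C back=3 fwd=1

Answer: yes yes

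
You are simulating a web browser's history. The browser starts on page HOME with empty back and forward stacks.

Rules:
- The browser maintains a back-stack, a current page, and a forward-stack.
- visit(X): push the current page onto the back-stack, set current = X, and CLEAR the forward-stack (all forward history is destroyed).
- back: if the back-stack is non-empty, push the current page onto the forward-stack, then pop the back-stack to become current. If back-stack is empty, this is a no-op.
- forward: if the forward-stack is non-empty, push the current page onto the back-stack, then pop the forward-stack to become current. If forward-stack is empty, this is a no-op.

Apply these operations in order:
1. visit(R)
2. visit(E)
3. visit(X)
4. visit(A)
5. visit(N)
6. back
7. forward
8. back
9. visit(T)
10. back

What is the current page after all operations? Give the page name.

After 1 (visit(R)): cur=R back=1 fwd=0
After 2 (visit(E)): cur=E back=2 fwd=0
After 3 (visit(X)): cur=X back=3 fwd=0
After 4 (visit(A)): cur=A back=4 fwd=0
After 5 (visit(N)): cur=N back=5 fwd=0
After 6 (back): cur=A back=4 fwd=1
After 7 (forward): cur=N back=5 fwd=0
After 8 (back): cur=A back=4 fwd=1
After 9 (visit(T)): cur=T back=5 fwd=0
After 10 (back): cur=A back=4 fwd=1

Answer: A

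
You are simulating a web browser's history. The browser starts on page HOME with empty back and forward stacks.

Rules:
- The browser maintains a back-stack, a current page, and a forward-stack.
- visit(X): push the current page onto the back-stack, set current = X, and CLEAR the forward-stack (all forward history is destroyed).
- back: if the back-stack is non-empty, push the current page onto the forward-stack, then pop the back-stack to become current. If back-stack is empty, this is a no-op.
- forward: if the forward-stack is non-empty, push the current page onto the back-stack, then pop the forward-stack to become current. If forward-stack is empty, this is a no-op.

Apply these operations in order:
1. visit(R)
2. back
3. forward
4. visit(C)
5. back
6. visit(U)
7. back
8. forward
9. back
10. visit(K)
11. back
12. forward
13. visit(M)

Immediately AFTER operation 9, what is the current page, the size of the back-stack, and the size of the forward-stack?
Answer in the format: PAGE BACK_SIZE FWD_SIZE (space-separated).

After 1 (visit(R)): cur=R back=1 fwd=0
After 2 (back): cur=HOME back=0 fwd=1
After 3 (forward): cur=R back=1 fwd=0
After 4 (visit(C)): cur=C back=2 fwd=0
After 5 (back): cur=R back=1 fwd=1
After 6 (visit(U)): cur=U back=2 fwd=0
After 7 (back): cur=R back=1 fwd=1
After 8 (forward): cur=U back=2 fwd=0
After 9 (back): cur=R back=1 fwd=1

R 1 1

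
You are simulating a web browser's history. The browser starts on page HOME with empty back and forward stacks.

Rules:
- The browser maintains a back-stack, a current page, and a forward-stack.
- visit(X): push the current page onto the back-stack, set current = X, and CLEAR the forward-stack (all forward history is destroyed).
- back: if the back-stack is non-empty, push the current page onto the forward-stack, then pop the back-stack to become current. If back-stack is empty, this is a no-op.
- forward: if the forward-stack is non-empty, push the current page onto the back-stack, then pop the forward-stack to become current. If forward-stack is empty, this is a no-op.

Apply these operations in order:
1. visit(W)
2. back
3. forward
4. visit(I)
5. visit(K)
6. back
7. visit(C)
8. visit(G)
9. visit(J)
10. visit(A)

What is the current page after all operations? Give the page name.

Answer: A

Derivation:
After 1 (visit(W)): cur=W back=1 fwd=0
After 2 (back): cur=HOME back=0 fwd=1
After 3 (forward): cur=W back=1 fwd=0
After 4 (visit(I)): cur=I back=2 fwd=0
After 5 (visit(K)): cur=K back=3 fwd=0
After 6 (back): cur=I back=2 fwd=1
After 7 (visit(C)): cur=C back=3 fwd=0
After 8 (visit(G)): cur=G back=4 fwd=0
After 9 (visit(J)): cur=J back=5 fwd=0
After 10 (visit(A)): cur=A back=6 fwd=0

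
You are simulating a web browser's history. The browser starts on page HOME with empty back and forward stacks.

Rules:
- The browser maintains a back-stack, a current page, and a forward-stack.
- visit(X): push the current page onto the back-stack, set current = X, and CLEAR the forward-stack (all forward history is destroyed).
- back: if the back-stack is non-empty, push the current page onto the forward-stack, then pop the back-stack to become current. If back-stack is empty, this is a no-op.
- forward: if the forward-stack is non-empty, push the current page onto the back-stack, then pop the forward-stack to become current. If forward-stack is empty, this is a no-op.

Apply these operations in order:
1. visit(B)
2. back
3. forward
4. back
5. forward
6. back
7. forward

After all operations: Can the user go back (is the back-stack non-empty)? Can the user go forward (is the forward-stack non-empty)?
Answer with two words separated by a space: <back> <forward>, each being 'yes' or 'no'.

Answer: yes no

Derivation:
After 1 (visit(B)): cur=B back=1 fwd=0
After 2 (back): cur=HOME back=0 fwd=1
After 3 (forward): cur=B back=1 fwd=0
After 4 (back): cur=HOME back=0 fwd=1
After 5 (forward): cur=B back=1 fwd=0
After 6 (back): cur=HOME back=0 fwd=1
After 7 (forward): cur=B back=1 fwd=0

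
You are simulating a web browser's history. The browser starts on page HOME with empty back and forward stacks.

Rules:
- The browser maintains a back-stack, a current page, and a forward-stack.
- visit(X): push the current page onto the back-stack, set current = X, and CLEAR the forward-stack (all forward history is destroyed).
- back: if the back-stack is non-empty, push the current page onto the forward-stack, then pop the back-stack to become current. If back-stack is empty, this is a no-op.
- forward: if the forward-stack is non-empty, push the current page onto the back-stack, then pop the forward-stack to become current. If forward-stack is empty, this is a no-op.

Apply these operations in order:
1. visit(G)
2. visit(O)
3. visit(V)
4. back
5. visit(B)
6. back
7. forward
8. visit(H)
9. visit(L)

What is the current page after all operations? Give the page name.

After 1 (visit(G)): cur=G back=1 fwd=0
After 2 (visit(O)): cur=O back=2 fwd=0
After 3 (visit(V)): cur=V back=3 fwd=0
After 4 (back): cur=O back=2 fwd=1
After 5 (visit(B)): cur=B back=3 fwd=0
After 6 (back): cur=O back=2 fwd=1
After 7 (forward): cur=B back=3 fwd=0
After 8 (visit(H)): cur=H back=4 fwd=0
After 9 (visit(L)): cur=L back=5 fwd=0

Answer: L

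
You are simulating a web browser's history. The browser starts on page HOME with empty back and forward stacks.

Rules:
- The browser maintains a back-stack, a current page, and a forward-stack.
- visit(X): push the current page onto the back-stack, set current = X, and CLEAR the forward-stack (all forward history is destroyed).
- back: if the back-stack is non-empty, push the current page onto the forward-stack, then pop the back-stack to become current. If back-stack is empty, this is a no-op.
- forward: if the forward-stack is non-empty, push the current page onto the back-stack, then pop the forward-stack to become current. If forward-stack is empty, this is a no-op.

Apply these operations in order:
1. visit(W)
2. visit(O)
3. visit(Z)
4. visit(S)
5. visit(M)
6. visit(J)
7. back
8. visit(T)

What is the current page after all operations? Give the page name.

Answer: T

Derivation:
After 1 (visit(W)): cur=W back=1 fwd=0
After 2 (visit(O)): cur=O back=2 fwd=0
After 3 (visit(Z)): cur=Z back=3 fwd=0
After 4 (visit(S)): cur=S back=4 fwd=0
After 5 (visit(M)): cur=M back=5 fwd=0
After 6 (visit(J)): cur=J back=6 fwd=0
After 7 (back): cur=M back=5 fwd=1
After 8 (visit(T)): cur=T back=6 fwd=0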